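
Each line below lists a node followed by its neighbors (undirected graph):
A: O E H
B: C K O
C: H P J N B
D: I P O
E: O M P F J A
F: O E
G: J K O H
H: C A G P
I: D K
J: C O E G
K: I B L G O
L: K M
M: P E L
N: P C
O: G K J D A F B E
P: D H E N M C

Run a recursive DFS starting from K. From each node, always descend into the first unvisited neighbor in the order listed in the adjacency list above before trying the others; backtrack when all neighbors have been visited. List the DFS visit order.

K → I → D → P → H → C → J → O → G → A → E → M → L → F → B → N

Visit K
K → I
I → D
D → P
P → H
H → C
C → J
J → O
O → G
O → A
A → E
E → M
M → L
E → F
O → B
C → N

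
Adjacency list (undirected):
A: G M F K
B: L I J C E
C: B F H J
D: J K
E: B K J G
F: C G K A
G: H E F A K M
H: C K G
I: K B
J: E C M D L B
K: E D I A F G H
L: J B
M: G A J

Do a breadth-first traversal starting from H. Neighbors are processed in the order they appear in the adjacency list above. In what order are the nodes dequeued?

H → C → K → G → B → F → J → E → D → I → A → M → L

Visit H; enqueue C, K, G → queue [C, K, G]
Visit C; enqueue B, F, J → queue [K, G, B, F, J]
Visit K; enqueue E, D, I, A → queue [G, B, F, J, E, D, I, A]
Visit G; enqueue M → queue [B, F, J, E, D, I, A, M]
Visit B; enqueue L → queue [F, J, E, D, I, A, M, L]
Visit F → queue [J, E, D, I, A, M, L]
Visit J → queue [E, D, I, A, M, L]
Visit E → queue [D, I, A, M, L]
Visit D → queue [I, A, M, L]
Visit I → queue [A, M, L]
Visit A → queue [M, L]
Visit M → queue [L]
Visit L → queue []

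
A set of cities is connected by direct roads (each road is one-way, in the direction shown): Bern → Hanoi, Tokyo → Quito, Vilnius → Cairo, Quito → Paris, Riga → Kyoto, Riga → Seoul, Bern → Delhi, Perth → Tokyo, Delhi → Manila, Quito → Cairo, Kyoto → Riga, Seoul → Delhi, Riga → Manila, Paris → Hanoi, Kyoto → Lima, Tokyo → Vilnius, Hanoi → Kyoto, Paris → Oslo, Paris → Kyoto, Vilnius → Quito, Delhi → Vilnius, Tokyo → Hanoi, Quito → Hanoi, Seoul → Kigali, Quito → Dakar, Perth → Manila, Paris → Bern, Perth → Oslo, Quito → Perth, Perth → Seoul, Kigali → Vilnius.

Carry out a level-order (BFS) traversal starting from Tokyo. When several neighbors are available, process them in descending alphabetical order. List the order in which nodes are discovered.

Tokyo, Vilnius, Quito, Hanoi, Cairo, Perth, Paris, Dakar, Kyoto, Seoul, Oslo, Manila, Bern, Riga, Lima, Kigali, Delhi

Visit Tokyo; enqueue Vilnius, Quito, Hanoi → queue [Vilnius, Quito, Hanoi]
Visit Vilnius; enqueue Cairo → queue [Quito, Hanoi, Cairo]
Visit Quito; enqueue Perth, Paris, Dakar → queue [Hanoi, Cairo, Perth, Paris, Dakar]
Visit Hanoi; enqueue Kyoto → queue [Cairo, Perth, Paris, Dakar, Kyoto]
Visit Cairo → queue [Perth, Paris, Dakar, Kyoto]
Visit Perth; enqueue Seoul, Oslo, Manila → queue [Paris, Dakar, Kyoto, Seoul, Oslo, Manila]
Visit Paris; enqueue Bern → queue [Dakar, Kyoto, Seoul, Oslo, Manila, Bern]
Visit Dakar → queue [Kyoto, Seoul, Oslo, Manila, Bern]
Visit Kyoto; enqueue Riga, Lima → queue [Seoul, Oslo, Manila, Bern, Riga, Lima]
Visit Seoul; enqueue Kigali, Delhi → queue [Oslo, Manila, Bern, Riga, Lima, Kigali, Delhi]
Visit Oslo → queue [Manila, Bern, Riga, Lima, Kigali, Delhi]
Visit Manila → queue [Bern, Riga, Lima, Kigali, Delhi]
Visit Bern → queue [Riga, Lima, Kigali, Delhi]
Visit Riga → queue [Lima, Kigali, Delhi]
Visit Lima → queue [Kigali, Delhi]
Visit Kigali → queue [Delhi]
Visit Delhi → queue []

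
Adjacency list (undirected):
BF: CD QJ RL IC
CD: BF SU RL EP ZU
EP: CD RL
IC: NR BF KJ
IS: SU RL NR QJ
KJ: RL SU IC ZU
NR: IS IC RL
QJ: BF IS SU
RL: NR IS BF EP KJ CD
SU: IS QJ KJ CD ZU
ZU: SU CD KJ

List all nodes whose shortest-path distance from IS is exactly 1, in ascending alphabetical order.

Level 0: IS
Level 1: NR, QJ, RL, SU
Level 2: BF, CD, EP, IC, KJ, ZU

NR, QJ, RL, SU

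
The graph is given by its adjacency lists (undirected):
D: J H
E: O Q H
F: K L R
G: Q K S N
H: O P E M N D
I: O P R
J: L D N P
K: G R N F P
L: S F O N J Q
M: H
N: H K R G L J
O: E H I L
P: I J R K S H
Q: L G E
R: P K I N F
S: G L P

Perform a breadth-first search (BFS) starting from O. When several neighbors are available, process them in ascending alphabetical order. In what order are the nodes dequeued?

Visit O; enqueue E, H, I, L → queue [E, H, I, L]
Visit E; enqueue Q → queue [H, I, L, Q]
Visit H; enqueue D, M, N, P → queue [I, L, Q, D, M, N, P]
Visit I; enqueue R → queue [L, Q, D, M, N, P, R]
Visit L; enqueue F, J, S → queue [Q, D, M, N, P, R, F, J, S]
Visit Q; enqueue G → queue [D, M, N, P, R, F, J, S, G]
Visit D → queue [M, N, P, R, F, J, S, G]
Visit M → queue [N, P, R, F, J, S, G]
Visit N; enqueue K → queue [P, R, F, J, S, G, K]
Visit P → queue [R, F, J, S, G, K]
Visit R → queue [F, J, S, G, K]
Visit F → queue [J, S, G, K]
Visit J → queue [S, G, K]
Visit S → queue [G, K]
Visit G → queue [K]
Visit K → queue []

O -> E -> H -> I -> L -> Q -> D -> M -> N -> P -> R -> F -> J -> S -> G -> K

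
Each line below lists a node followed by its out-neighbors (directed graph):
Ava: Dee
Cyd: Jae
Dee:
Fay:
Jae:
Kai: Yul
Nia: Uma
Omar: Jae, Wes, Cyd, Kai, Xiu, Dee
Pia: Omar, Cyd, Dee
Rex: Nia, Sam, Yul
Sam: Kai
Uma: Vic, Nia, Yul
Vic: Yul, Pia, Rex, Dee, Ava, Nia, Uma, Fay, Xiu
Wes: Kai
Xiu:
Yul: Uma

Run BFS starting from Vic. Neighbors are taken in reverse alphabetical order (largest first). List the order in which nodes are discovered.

Vic → Yul → Xiu → Uma → Rex → Pia → Nia → Fay → Dee → Ava → Sam → Omar → Cyd → Kai → Wes → Jae

Visit Vic; enqueue Yul, Xiu, Uma, Rex, Pia, Nia, Fay, Dee, Ava → queue [Yul, Xiu, Uma, Rex, Pia, Nia, Fay, Dee, Ava]
Visit Yul → queue [Xiu, Uma, Rex, Pia, Nia, Fay, Dee, Ava]
Visit Xiu → queue [Uma, Rex, Pia, Nia, Fay, Dee, Ava]
Visit Uma → queue [Rex, Pia, Nia, Fay, Dee, Ava]
Visit Rex; enqueue Sam → queue [Pia, Nia, Fay, Dee, Ava, Sam]
Visit Pia; enqueue Omar, Cyd → queue [Nia, Fay, Dee, Ava, Sam, Omar, Cyd]
Visit Nia → queue [Fay, Dee, Ava, Sam, Omar, Cyd]
Visit Fay → queue [Dee, Ava, Sam, Omar, Cyd]
Visit Dee → queue [Ava, Sam, Omar, Cyd]
Visit Ava → queue [Sam, Omar, Cyd]
Visit Sam; enqueue Kai → queue [Omar, Cyd, Kai]
Visit Omar; enqueue Wes, Jae → queue [Cyd, Kai, Wes, Jae]
Visit Cyd → queue [Kai, Wes, Jae]
Visit Kai → queue [Wes, Jae]
Visit Wes → queue [Jae]
Visit Jae → queue []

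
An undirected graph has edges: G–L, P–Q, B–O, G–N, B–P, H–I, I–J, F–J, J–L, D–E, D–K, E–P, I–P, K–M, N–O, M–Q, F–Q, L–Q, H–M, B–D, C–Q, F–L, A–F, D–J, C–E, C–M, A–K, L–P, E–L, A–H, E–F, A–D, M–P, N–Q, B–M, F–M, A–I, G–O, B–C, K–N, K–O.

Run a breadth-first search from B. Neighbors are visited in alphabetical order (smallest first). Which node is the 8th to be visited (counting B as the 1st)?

Visit B; enqueue C, D, M, O, P → queue [C, D, M, O, P]
Visit C; enqueue E, Q → queue [D, M, O, P, E, Q]
Visit D; enqueue A, J, K → queue [M, O, P, E, Q, A, J, K]
Visit M; enqueue F, H → queue [O, P, E, Q, A, J, K, F, H]
Visit O; enqueue G, N → queue [P, E, Q, A, J, K, F, H, G, N]
Visit P; enqueue I, L → queue [E, Q, A, J, K, F, H, G, N, I, L]
Visit E → queue [Q, A, J, K, F, H, G, N, I, L]
Visit Q → queue [A, J, K, F, H, G, N, I, L]
Visit A → queue [J, K, F, H, G, N, I, L]
Visit J → queue [K, F, H, G, N, I, L]
Visit K → queue [F, H, G, N, I, L]
Visit F → queue [H, G, N, I, L]
Visit H → queue [G, N, I, L]
Visit G → queue [N, I, L]
Visit N → queue [I, L]
Visit I → queue [L]
Visit L → queue []

Visit order: B, C, D, M, O, P, E, Q, A, J, K, F, H, G, N, I, L

Q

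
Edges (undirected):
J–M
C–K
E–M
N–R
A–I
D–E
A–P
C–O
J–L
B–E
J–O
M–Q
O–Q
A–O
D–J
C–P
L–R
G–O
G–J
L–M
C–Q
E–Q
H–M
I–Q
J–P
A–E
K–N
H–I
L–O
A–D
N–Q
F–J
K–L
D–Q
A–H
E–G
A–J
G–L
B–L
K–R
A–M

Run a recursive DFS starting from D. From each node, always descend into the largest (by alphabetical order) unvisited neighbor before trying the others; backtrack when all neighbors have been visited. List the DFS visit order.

Visit D
D → Q
Q → O
O → L
L → R
R → N
N → K
K → C
C → P
P → J
J → M
M → H
H → I
I → A
A → E
E → G
E → B
J → F

D, Q, O, L, R, N, K, C, P, J, M, H, I, A, E, G, B, F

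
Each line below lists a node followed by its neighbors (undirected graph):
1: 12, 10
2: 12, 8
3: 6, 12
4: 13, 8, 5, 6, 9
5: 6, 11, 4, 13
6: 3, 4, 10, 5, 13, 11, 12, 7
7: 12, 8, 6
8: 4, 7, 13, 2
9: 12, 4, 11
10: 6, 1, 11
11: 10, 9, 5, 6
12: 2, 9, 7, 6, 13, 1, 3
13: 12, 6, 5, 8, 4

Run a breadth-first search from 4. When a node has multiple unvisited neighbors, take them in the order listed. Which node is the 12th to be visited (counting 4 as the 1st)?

10

Visit 4; enqueue 13, 8, 5, 6, 9 → queue [13, 8, 5, 6, 9]
Visit 13; enqueue 12 → queue [8, 5, 6, 9, 12]
Visit 8; enqueue 7, 2 → queue [5, 6, 9, 12, 7, 2]
Visit 5; enqueue 11 → queue [6, 9, 12, 7, 2, 11]
Visit 6; enqueue 3, 10 → queue [9, 12, 7, 2, 11, 3, 10]
Visit 9 → queue [12, 7, 2, 11, 3, 10]
Visit 12; enqueue 1 → queue [7, 2, 11, 3, 10, 1]
Visit 7 → queue [2, 11, 3, 10, 1]
Visit 2 → queue [11, 3, 10, 1]
Visit 11 → queue [3, 10, 1]
Visit 3 → queue [10, 1]
Visit 10 → queue [1]
Visit 1 → queue []

Visit order: 4, 13, 8, 5, 6, 9, 12, 7, 2, 11, 3, 10, 1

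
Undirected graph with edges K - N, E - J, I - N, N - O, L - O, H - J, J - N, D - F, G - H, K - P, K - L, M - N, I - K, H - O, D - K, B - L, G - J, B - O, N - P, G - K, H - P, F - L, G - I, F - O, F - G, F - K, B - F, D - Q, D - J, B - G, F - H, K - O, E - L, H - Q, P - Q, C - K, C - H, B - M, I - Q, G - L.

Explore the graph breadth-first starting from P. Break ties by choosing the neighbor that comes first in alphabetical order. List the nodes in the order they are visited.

P H K N Q C F G J O D I L M B E

Visit P; enqueue H, K, N, Q → queue [H, K, N, Q]
Visit H; enqueue C, F, G, J, O → queue [K, N, Q, C, F, G, J, O]
Visit K; enqueue D, I, L → queue [N, Q, C, F, G, J, O, D, I, L]
Visit N; enqueue M → queue [Q, C, F, G, J, O, D, I, L, M]
Visit Q → queue [C, F, G, J, O, D, I, L, M]
Visit C → queue [F, G, J, O, D, I, L, M]
Visit F; enqueue B → queue [G, J, O, D, I, L, M, B]
Visit G → queue [J, O, D, I, L, M, B]
Visit J; enqueue E → queue [O, D, I, L, M, B, E]
Visit O → queue [D, I, L, M, B, E]
Visit D → queue [I, L, M, B, E]
Visit I → queue [L, M, B, E]
Visit L → queue [M, B, E]
Visit M → queue [B, E]
Visit B → queue [E]
Visit E → queue []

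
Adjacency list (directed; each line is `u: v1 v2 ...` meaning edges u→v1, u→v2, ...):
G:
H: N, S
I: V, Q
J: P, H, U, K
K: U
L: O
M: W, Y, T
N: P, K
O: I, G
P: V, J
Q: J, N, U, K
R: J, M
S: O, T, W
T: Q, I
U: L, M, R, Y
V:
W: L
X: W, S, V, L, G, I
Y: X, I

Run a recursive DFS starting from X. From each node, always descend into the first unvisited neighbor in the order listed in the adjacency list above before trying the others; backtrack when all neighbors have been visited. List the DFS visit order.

Visit X
X → W
W → L
L → O
O → I
I → V
I → Q
Q → J
J → P
J → H
H → N
N → K
K → U
U → M
M → Y
M → T
U → R
H → S
O → G

X -> W -> L -> O -> I -> V -> Q -> J -> P -> H -> N -> K -> U -> M -> Y -> T -> R -> S -> G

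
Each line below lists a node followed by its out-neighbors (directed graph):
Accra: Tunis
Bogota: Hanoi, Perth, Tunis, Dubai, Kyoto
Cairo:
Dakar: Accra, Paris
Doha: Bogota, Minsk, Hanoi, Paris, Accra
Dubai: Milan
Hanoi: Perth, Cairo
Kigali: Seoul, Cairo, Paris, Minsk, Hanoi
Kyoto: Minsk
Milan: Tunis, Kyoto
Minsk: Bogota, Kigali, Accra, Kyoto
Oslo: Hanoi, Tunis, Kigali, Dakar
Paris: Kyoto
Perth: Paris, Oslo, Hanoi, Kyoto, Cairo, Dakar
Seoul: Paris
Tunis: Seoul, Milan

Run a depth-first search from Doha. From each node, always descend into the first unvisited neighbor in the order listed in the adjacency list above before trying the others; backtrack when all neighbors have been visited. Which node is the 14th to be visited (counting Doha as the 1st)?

Oslo

Visit Doha
Doha → Bogota
Bogota → Hanoi
Hanoi → Perth
Perth → Paris
Paris → Kyoto
Kyoto → Minsk
Minsk → Kigali
Kigali → Seoul
Kigali → Cairo
Minsk → Accra
Accra → Tunis
Tunis → Milan
Perth → Oslo
Oslo → Dakar
Bogota → Dubai

Visit order: Doha, Bogota, Hanoi, Perth, Paris, Kyoto, Minsk, Kigali, Seoul, Cairo, Accra, Tunis, Milan, Oslo, Dakar, Dubai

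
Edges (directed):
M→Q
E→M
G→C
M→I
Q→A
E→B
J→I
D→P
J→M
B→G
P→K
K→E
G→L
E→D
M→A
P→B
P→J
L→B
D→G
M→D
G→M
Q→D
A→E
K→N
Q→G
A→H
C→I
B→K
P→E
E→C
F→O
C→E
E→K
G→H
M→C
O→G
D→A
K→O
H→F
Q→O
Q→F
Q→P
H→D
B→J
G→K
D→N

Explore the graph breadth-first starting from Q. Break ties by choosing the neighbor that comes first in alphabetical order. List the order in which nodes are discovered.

Q A D F G O P E H N C K L M B J I

Visit Q; enqueue A, D, F, G, O, P → queue [A, D, F, G, O, P]
Visit A; enqueue E, H → queue [D, F, G, O, P, E, H]
Visit D; enqueue N → queue [F, G, O, P, E, H, N]
Visit F → queue [G, O, P, E, H, N]
Visit G; enqueue C, K, L, M → queue [O, P, E, H, N, C, K, L, M]
Visit O → queue [P, E, H, N, C, K, L, M]
Visit P; enqueue B, J → queue [E, H, N, C, K, L, M, B, J]
Visit E → queue [H, N, C, K, L, M, B, J]
Visit H → queue [N, C, K, L, M, B, J]
Visit N → queue [C, K, L, M, B, J]
Visit C; enqueue I → queue [K, L, M, B, J, I]
Visit K → queue [L, M, B, J, I]
Visit L → queue [M, B, J, I]
Visit M → queue [B, J, I]
Visit B → queue [J, I]
Visit J → queue [I]
Visit I → queue []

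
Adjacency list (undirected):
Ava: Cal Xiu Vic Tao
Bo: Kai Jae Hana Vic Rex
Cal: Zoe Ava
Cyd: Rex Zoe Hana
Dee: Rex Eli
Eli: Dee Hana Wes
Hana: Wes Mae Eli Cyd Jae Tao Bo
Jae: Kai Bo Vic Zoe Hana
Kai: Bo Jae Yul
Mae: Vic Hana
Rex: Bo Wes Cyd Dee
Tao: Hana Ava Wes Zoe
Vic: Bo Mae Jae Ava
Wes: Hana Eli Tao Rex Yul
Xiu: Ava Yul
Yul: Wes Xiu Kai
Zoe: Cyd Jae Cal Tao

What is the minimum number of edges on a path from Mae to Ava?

Level 0: Mae
Level 1: Hana, Vic
Level 2: Ava, Bo, Cyd, Eli, Jae, Tao, Wes
Level 3: Cal, Dee, Kai, Rex, Xiu, Yul, Zoe
Ava first appears at level 2.

2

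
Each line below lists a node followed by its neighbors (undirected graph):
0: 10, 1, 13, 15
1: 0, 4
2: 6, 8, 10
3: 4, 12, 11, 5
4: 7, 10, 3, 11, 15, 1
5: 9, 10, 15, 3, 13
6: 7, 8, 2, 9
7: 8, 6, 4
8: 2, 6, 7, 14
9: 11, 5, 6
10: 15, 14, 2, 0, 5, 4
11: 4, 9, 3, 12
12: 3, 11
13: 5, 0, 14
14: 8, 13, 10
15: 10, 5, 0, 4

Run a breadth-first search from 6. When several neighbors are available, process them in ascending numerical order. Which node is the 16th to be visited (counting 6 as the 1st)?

Visit 6; enqueue 2, 7, 8, 9 → queue [2, 7, 8, 9]
Visit 2; enqueue 10 → queue [7, 8, 9, 10]
Visit 7; enqueue 4 → queue [8, 9, 10, 4]
Visit 8; enqueue 14 → queue [9, 10, 4, 14]
Visit 9; enqueue 5, 11 → queue [10, 4, 14, 5, 11]
Visit 10; enqueue 0, 15 → queue [4, 14, 5, 11, 0, 15]
Visit 4; enqueue 1, 3 → queue [14, 5, 11, 0, 15, 1, 3]
Visit 14; enqueue 13 → queue [5, 11, 0, 15, 1, 3, 13]
Visit 5 → queue [11, 0, 15, 1, 3, 13]
Visit 11; enqueue 12 → queue [0, 15, 1, 3, 13, 12]
Visit 0 → queue [15, 1, 3, 13, 12]
Visit 15 → queue [1, 3, 13, 12]
Visit 1 → queue [3, 13, 12]
Visit 3 → queue [13, 12]
Visit 13 → queue [12]
Visit 12 → queue []

Visit order: 6, 2, 7, 8, 9, 10, 4, 14, 5, 11, 0, 15, 1, 3, 13, 12

12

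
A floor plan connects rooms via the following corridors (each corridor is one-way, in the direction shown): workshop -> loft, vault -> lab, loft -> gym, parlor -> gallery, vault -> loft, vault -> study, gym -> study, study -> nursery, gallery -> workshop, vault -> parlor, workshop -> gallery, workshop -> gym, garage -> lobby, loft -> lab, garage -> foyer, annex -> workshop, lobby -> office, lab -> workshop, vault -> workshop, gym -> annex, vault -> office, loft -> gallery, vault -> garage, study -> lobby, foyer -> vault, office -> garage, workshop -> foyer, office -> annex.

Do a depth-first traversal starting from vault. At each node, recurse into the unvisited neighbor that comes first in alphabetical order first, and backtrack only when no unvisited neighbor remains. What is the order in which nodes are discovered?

Visit vault
vault → garage
garage → foyer
garage → lobby
lobby → office
office → annex
annex → workshop
workshop → gallery
workshop → gym
gym → study
study → nursery
workshop → loft
loft → lab
vault → parlor

vault garage foyer lobby office annex workshop gallery gym study nursery loft lab parlor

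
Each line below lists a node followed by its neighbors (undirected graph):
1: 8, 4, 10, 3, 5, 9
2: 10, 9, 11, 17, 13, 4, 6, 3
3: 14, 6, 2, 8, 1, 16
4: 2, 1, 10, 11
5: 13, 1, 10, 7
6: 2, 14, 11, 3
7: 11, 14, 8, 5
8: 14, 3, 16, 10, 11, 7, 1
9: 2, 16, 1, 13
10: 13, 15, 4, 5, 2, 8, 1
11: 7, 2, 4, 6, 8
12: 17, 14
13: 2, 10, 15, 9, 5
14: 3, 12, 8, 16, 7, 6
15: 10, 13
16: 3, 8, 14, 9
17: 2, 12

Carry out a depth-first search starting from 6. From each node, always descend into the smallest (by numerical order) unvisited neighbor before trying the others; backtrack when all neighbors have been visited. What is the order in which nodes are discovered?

Visit 6
6 → 2
2 → 3
3 → 1
1 → 4
4 → 10
10 → 5
5 → 7
7 → 8
8 → 11
8 → 14
14 → 12
12 → 17
14 → 16
16 → 9
9 → 13
13 → 15

6, 2, 3, 1, 4, 10, 5, 7, 8, 11, 14, 12, 17, 16, 9, 13, 15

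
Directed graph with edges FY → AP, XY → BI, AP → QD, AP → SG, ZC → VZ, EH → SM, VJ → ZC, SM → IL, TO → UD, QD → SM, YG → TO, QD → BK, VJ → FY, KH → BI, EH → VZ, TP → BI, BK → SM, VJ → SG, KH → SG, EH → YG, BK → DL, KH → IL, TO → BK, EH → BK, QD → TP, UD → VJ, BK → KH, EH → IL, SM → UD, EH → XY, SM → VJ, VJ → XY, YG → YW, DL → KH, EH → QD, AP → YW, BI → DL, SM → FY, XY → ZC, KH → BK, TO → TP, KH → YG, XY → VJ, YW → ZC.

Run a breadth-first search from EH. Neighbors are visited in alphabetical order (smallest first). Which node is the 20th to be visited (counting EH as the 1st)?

AP

Visit EH; enqueue BK, IL, QD, SM, VZ, XY, YG → queue [BK, IL, QD, SM, VZ, XY, YG]
Visit BK; enqueue DL, KH → queue [IL, QD, SM, VZ, XY, YG, DL, KH]
Visit IL → queue [QD, SM, VZ, XY, YG, DL, KH]
Visit QD; enqueue TP → queue [SM, VZ, XY, YG, DL, KH, TP]
Visit SM; enqueue FY, UD, VJ → queue [VZ, XY, YG, DL, KH, TP, FY, UD, VJ]
Visit VZ → queue [XY, YG, DL, KH, TP, FY, UD, VJ]
Visit XY; enqueue BI, ZC → queue [YG, DL, KH, TP, FY, UD, VJ, BI, ZC]
Visit YG; enqueue TO, YW → queue [DL, KH, TP, FY, UD, VJ, BI, ZC, TO, YW]
Visit DL → queue [KH, TP, FY, UD, VJ, BI, ZC, TO, YW]
Visit KH; enqueue SG → queue [TP, FY, UD, VJ, BI, ZC, TO, YW, SG]
Visit TP → queue [FY, UD, VJ, BI, ZC, TO, YW, SG]
Visit FY; enqueue AP → queue [UD, VJ, BI, ZC, TO, YW, SG, AP]
Visit UD → queue [VJ, BI, ZC, TO, YW, SG, AP]
Visit VJ → queue [BI, ZC, TO, YW, SG, AP]
Visit BI → queue [ZC, TO, YW, SG, AP]
Visit ZC → queue [TO, YW, SG, AP]
Visit TO → queue [YW, SG, AP]
Visit YW → queue [SG, AP]
Visit SG → queue [AP]
Visit AP → queue []

Visit order: EH, BK, IL, QD, SM, VZ, XY, YG, DL, KH, TP, FY, UD, VJ, BI, ZC, TO, YW, SG, AP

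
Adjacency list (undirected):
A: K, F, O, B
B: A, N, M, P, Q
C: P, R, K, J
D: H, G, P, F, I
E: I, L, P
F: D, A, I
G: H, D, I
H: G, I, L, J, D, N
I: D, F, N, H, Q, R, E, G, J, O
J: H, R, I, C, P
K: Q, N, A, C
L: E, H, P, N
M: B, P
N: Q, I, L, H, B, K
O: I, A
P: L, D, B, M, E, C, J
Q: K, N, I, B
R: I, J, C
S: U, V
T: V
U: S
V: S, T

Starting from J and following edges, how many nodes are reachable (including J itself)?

18

BFS from J visits: J, H, R, I, C, P, G, L, D, N, F, Q, E, O, K, B, M, A
Reachable nodes: 18 of 22 total.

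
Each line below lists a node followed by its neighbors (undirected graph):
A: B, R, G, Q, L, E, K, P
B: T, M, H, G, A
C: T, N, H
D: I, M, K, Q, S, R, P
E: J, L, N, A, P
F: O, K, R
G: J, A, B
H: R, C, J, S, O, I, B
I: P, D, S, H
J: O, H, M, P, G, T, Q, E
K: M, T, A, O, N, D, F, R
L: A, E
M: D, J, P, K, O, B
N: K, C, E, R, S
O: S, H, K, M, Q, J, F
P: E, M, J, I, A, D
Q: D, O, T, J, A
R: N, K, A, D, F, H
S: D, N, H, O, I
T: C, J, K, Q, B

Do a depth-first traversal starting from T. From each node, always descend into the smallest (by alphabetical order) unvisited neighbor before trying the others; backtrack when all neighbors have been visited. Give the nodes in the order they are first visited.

T -> B -> A -> E -> J -> G -> H -> C -> N -> K -> D -> I -> P -> M -> O -> F -> R -> Q -> S -> L

Visit T
T → B
B → A
A → E
E → J
J → G
J → H
H → C
C → N
N → K
K → D
D → I
I → P
P → M
M → O
O → F
F → R
O → Q
O → S
E → L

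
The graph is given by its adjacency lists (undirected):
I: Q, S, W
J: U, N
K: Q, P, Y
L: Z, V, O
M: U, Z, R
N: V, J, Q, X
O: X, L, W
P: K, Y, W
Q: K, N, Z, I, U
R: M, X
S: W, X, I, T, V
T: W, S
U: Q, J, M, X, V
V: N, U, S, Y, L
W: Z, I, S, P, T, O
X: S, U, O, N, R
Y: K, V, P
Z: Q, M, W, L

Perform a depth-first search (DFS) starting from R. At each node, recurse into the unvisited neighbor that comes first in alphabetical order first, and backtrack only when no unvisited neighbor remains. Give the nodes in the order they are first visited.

Visit R
R → M
M → U
U → J
J → N
N → Q
Q → I
I → S
S → T
T → W
W → O
O → L
L → V
V → Y
Y → K
K → P
L → Z
O → X

R -> M -> U -> J -> N -> Q -> I -> S -> T -> W -> O -> L -> V -> Y -> K -> P -> Z -> X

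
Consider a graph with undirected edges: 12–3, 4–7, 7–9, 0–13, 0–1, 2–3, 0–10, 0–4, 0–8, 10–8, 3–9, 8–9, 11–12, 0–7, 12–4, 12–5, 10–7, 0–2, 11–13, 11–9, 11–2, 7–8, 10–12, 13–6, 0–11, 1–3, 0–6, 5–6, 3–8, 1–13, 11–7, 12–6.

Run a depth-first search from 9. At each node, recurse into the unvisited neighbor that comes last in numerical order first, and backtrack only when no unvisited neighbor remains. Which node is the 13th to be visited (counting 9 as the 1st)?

1

Visit 9
9 → 11
11 → 13
13 → 6
6 → 12
12 → 10
10 → 8
8 → 7
7 → 4
4 → 0
0 → 2
2 → 3
3 → 1
12 → 5

Visit order: 9, 11, 13, 6, 12, 10, 8, 7, 4, 0, 2, 3, 1, 5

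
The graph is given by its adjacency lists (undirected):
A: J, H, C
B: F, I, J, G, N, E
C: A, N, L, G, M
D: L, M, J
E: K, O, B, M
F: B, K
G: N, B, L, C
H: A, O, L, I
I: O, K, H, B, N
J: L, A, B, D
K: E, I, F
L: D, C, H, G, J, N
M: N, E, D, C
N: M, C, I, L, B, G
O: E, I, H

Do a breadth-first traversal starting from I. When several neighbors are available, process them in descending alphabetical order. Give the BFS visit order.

Visit I; enqueue O, N, K, H, B → queue [O, N, K, H, B]
Visit O; enqueue E → queue [N, K, H, B, E]
Visit N; enqueue M, L, G, C → queue [K, H, B, E, M, L, G, C]
Visit K; enqueue F → queue [H, B, E, M, L, G, C, F]
Visit H; enqueue A → queue [B, E, M, L, G, C, F, A]
Visit B; enqueue J → queue [E, M, L, G, C, F, A, J]
Visit E → queue [M, L, G, C, F, A, J]
Visit M; enqueue D → queue [L, G, C, F, A, J, D]
Visit L → queue [G, C, F, A, J, D]
Visit G → queue [C, F, A, J, D]
Visit C → queue [F, A, J, D]
Visit F → queue [A, J, D]
Visit A → queue [J, D]
Visit J → queue [D]
Visit D → queue []

I, O, N, K, H, B, E, M, L, G, C, F, A, J, D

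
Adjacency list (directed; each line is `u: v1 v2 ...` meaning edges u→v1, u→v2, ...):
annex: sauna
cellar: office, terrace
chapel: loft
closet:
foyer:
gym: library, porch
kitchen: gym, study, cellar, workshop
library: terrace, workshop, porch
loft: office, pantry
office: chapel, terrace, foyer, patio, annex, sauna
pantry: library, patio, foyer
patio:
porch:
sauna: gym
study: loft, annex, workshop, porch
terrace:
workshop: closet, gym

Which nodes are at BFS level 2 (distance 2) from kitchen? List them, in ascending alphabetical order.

annex, closet, library, loft, office, porch, terrace

Level 0: kitchen
Level 1: cellar, gym, study, workshop
Level 2: annex, closet, library, loft, office, porch, terrace
Level 3: chapel, foyer, pantry, patio, sauna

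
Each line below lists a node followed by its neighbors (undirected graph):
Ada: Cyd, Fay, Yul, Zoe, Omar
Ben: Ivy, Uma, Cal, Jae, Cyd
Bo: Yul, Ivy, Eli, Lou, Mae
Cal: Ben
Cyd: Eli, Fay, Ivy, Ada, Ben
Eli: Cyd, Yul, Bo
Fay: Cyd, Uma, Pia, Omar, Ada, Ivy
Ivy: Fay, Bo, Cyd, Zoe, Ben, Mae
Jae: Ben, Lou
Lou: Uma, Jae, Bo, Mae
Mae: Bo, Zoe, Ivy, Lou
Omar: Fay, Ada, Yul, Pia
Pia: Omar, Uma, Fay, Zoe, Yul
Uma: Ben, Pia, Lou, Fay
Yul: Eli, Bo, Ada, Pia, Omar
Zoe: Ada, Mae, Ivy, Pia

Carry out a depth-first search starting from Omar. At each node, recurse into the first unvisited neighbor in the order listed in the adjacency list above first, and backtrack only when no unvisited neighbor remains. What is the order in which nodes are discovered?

Omar, Fay, Cyd, Eli, Yul, Bo, Ivy, Zoe, Ada, Mae, Lou, Uma, Ben, Cal, Jae, Pia

Visit Omar
Omar → Fay
Fay → Cyd
Cyd → Eli
Eli → Yul
Yul → Bo
Bo → Ivy
Ivy → Zoe
Zoe → Ada
Zoe → Mae
Mae → Lou
Lou → Uma
Uma → Ben
Ben → Cal
Ben → Jae
Uma → Pia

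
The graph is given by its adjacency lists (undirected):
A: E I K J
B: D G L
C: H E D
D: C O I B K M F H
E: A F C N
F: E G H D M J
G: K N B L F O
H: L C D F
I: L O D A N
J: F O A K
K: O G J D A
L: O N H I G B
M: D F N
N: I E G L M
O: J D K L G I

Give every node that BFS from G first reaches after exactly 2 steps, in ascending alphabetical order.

A, D, E, H, I, J, M

Level 0: G
Level 1: B, F, K, L, N, O
Level 2: A, D, E, H, I, J, M
Level 3: C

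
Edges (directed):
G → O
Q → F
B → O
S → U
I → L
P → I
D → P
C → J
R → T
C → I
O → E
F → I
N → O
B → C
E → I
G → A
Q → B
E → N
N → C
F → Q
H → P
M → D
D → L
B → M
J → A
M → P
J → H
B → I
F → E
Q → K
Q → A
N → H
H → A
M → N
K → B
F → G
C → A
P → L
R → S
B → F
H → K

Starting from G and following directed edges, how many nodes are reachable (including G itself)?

17

BFS from G visits: G, A, O, E, I, N, L, C, H, J, K, P, B, F, M, Q, D
Reachable nodes: 17 of 21 total.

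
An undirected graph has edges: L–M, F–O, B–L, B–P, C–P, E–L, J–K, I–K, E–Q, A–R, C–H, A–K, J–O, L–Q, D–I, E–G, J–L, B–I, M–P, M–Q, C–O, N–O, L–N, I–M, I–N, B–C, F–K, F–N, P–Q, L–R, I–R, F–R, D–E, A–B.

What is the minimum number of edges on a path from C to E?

3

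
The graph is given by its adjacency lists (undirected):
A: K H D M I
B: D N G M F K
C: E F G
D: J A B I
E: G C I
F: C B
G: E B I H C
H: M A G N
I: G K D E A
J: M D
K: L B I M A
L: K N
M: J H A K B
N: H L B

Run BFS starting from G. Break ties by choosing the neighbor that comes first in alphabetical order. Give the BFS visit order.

Visit G; enqueue B, C, E, H, I → queue [B, C, E, H, I]
Visit B; enqueue D, F, K, M, N → queue [C, E, H, I, D, F, K, M, N]
Visit C → queue [E, H, I, D, F, K, M, N]
Visit E → queue [H, I, D, F, K, M, N]
Visit H; enqueue A → queue [I, D, F, K, M, N, A]
Visit I → queue [D, F, K, M, N, A]
Visit D; enqueue J → queue [F, K, M, N, A, J]
Visit F → queue [K, M, N, A, J]
Visit K; enqueue L → queue [M, N, A, J, L]
Visit M → queue [N, A, J, L]
Visit N → queue [A, J, L]
Visit A → queue [J, L]
Visit J → queue [L]
Visit L → queue []

G B C E H I D F K M N A J L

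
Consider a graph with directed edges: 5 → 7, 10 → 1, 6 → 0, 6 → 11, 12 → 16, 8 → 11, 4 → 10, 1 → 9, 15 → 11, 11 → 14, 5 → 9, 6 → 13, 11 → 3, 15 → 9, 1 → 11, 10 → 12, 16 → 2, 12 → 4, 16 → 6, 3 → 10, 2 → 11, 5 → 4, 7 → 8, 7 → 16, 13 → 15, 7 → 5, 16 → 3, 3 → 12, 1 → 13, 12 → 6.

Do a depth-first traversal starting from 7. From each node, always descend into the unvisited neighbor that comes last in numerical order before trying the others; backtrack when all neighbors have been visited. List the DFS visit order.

Visit 7
7 → 16
16 → 6
6 → 13
13 → 15
15 → 11
11 → 14
11 → 3
3 → 12
12 → 4
4 → 10
10 → 1
1 → 9
6 → 0
16 → 2
7 → 8
7 → 5

7, 16, 6, 13, 15, 11, 14, 3, 12, 4, 10, 1, 9, 0, 2, 8, 5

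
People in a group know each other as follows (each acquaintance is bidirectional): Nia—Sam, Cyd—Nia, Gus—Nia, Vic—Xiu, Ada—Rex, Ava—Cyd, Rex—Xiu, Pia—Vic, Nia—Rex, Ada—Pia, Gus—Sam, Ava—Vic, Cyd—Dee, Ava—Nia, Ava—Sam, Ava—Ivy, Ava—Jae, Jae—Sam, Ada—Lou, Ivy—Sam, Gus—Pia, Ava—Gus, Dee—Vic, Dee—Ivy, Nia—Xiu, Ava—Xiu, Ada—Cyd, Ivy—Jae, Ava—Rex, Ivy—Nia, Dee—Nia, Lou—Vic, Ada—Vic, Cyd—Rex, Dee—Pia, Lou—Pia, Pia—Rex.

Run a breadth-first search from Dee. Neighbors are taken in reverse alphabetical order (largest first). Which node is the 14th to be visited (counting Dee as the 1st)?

Visit Dee; enqueue Vic, Pia, Nia, Ivy, Cyd → queue [Vic, Pia, Nia, Ivy, Cyd]
Visit Vic; enqueue Xiu, Lou, Ava, Ada → queue [Pia, Nia, Ivy, Cyd, Xiu, Lou, Ava, Ada]
Visit Pia; enqueue Rex, Gus → queue [Nia, Ivy, Cyd, Xiu, Lou, Ava, Ada, Rex, Gus]
Visit Nia; enqueue Sam → queue [Ivy, Cyd, Xiu, Lou, Ava, Ada, Rex, Gus, Sam]
Visit Ivy; enqueue Jae → queue [Cyd, Xiu, Lou, Ava, Ada, Rex, Gus, Sam, Jae]
Visit Cyd → queue [Xiu, Lou, Ava, Ada, Rex, Gus, Sam, Jae]
Visit Xiu → queue [Lou, Ava, Ada, Rex, Gus, Sam, Jae]
Visit Lou → queue [Ava, Ada, Rex, Gus, Sam, Jae]
Visit Ava → queue [Ada, Rex, Gus, Sam, Jae]
Visit Ada → queue [Rex, Gus, Sam, Jae]
Visit Rex → queue [Gus, Sam, Jae]
Visit Gus → queue [Sam, Jae]
Visit Sam → queue [Jae]
Visit Jae → queue []

Visit order: Dee, Vic, Pia, Nia, Ivy, Cyd, Xiu, Lou, Ava, Ada, Rex, Gus, Sam, Jae

Jae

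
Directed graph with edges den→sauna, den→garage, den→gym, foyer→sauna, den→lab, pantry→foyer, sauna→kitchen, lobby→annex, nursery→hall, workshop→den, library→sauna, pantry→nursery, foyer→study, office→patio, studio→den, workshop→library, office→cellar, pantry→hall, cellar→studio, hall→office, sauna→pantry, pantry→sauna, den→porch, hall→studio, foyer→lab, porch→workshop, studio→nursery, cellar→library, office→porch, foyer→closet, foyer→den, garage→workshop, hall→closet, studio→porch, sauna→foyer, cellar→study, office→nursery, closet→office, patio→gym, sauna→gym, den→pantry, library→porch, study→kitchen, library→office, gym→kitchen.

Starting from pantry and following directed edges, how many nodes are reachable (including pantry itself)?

BFS from pantry visits: pantry, foyer, hall, nursery, sauna, closet, den, lab, study, office, studio, gym, kitchen, garage, porch, cellar, patio, workshop, library
Reachable nodes: 19 of 21 total.

19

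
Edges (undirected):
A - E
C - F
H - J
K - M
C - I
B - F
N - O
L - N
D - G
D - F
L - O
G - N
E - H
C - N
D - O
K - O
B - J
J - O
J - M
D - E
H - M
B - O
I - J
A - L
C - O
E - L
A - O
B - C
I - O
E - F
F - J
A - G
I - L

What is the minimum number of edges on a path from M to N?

Level 0: M
Level 1: H, J, K
Level 2: B, E, F, I, O
Level 3: A, C, D, L, N
Level 4: G
N first appears at level 3.

3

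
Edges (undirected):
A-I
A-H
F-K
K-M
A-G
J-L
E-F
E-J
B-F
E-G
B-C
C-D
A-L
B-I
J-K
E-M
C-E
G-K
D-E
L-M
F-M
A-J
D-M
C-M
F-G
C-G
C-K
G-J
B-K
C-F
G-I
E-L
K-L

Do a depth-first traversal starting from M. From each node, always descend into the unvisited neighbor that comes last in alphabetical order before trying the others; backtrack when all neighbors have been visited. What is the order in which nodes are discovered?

M L K J G I B F E D C A H

Visit M
M → L
L → K
K → J
J → G
G → I
I → B
B → F
F → E
E → D
D → C
I → A
A → H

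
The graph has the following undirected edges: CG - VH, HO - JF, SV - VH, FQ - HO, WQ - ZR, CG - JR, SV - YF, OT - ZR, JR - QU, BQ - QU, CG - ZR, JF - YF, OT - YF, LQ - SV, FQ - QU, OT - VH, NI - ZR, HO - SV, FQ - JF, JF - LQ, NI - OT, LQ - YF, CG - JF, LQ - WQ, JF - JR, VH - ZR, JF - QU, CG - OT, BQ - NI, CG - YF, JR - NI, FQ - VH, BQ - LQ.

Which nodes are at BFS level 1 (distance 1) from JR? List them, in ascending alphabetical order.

CG, JF, NI, QU

Level 0: JR
Level 1: CG, JF, NI, QU
Level 2: BQ, FQ, HO, LQ, OT, VH, YF, ZR
Level 3: SV, WQ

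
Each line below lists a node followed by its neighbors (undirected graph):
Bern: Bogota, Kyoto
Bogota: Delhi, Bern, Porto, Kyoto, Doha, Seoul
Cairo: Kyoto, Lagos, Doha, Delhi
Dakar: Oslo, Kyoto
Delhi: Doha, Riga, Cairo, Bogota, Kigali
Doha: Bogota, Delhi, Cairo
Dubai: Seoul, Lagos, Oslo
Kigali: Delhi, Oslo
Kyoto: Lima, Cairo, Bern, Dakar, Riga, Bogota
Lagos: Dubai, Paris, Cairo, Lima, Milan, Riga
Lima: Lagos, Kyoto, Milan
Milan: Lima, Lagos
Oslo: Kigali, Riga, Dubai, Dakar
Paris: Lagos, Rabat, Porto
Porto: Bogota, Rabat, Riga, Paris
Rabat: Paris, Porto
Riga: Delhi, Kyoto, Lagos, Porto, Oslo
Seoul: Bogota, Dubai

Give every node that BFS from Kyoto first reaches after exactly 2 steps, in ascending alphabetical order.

Level 0: Kyoto
Level 1: Bern, Bogota, Cairo, Dakar, Lima, Riga
Level 2: Delhi, Doha, Lagos, Milan, Oslo, Porto, Seoul
Level 3: Dubai, Kigali, Paris, Rabat

Delhi, Doha, Lagos, Milan, Oslo, Porto, Seoul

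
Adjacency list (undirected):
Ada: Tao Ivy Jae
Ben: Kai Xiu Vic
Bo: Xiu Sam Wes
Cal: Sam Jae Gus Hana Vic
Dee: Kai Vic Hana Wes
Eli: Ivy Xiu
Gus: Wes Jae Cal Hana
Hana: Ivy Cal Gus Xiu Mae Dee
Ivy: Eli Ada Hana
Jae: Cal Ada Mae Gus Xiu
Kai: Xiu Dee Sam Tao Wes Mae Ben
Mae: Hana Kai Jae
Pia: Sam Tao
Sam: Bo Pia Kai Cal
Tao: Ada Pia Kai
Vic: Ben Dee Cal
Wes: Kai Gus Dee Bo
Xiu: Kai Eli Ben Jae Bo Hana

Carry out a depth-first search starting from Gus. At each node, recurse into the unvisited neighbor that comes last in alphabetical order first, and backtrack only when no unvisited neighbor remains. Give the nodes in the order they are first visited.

Visit Gus
Gus → Wes
Wes → Kai
Kai → Xiu
Xiu → Jae
Jae → Mae
Mae → Hana
Hana → Ivy
Ivy → Eli
Ivy → Ada
Ada → Tao
Tao → Pia
Pia → Sam
Sam → Cal
Cal → Vic
Vic → Dee
Vic → Ben
Sam → Bo

Gus, Wes, Kai, Xiu, Jae, Mae, Hana, Ivy, Eli, Ada, Tao, Pia, Sam, Cal, Vic, Dee, Ben, Bo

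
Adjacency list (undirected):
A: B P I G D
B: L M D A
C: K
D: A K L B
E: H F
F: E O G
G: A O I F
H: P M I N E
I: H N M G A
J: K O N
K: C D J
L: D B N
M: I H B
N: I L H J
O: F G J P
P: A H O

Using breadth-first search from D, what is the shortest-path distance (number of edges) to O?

Level 0: D
Level 1: A, B, K, L
Level 2: C, G, I, J, M, N, P
Level 3: F, H, O
Level 4: E
O first appears at level 3.

3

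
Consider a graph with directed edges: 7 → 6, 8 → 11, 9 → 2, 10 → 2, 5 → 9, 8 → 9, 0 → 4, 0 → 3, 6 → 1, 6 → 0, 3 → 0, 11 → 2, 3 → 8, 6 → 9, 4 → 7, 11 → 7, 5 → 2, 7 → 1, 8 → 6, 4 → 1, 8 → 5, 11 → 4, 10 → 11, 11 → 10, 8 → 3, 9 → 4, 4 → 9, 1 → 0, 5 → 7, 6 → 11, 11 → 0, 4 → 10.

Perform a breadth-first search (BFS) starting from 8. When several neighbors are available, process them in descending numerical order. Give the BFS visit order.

8 → 11 → 9 → 6 → 5 → 3 → 10 → 7 → 4 → 2 → 0 → 1

Visit 8; enqueue 11, 9, 6, 5, 3 → queue [11, 9, 6, 5, 3]
Visit 11; enqueue 10, 7, 4, 2, 0 → queue [9, 6, 5, 3, 10, 7, 4, 2, 0]
Visit 9 → queue [6, 5, 3, 10, 7, 4, 2, 0]
Visit 6; enqueue 1 → queue [5, 3, 10, 7, 4, 2, 0, 1]
Visit 5 → queue [3, 10, 7, 4, 2, 0, 1]
Visit 3 → queue [10, 7, 4, 2, 0, 1]
Visit 10 → queue [7, 4, 2, 0, 1]
Visit 7 → queue [4, 2, 0, 1]
Visit 4 → queue [2, 0, 1]
Visit 2 → queue [0, 1]
Visit 0 → queue [1]
Visit 1 → queue []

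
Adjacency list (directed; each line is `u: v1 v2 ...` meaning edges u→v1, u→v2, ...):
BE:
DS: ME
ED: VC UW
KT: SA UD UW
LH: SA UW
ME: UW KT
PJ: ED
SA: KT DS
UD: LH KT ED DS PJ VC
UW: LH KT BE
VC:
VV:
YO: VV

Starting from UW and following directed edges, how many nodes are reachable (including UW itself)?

BFS from UW visits: UW, LH, KT, BE, SA, UD, DS, ED, PJ, VC, ME
Reachable nodes: 11 of 13 total.

11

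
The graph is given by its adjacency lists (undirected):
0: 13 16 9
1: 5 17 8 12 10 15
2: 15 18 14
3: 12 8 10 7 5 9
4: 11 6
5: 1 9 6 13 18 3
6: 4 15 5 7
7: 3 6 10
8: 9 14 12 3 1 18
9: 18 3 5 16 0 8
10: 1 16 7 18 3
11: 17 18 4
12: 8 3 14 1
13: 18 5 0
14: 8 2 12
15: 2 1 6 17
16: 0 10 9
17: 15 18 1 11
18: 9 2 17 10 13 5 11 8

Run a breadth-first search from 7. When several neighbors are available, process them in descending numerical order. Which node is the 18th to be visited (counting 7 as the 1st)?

0

Visit 7; enqueue 10, 6, 3 → queue [10, 6, 3]
Visit 10; enqueue 18, 16, 1 → queue [6, 3, 18, 16, 1]
Visit 6; enqueue 15, 5, 4 → queue [3, 18, 16, 1, 15, 5, 4]
Visit 3; enqueue 12, 9, 8 → queue [18, 16, 1, 15, 5, 4, 12, 9, 8]
Visit 18; enqueue 17, 13, 11, 2 → queue [16, 1, 15, 5, 4, 12, 9, 8, 17, 13, 11, 2]
Visit 16; enqueue 0 → queue [1, 15, 5, 4, 12, 9, 8, 17, 13, 11, 2, 0]
Visit 1 → queue [15, 5, 4, 12, 9, 8, 17, 13, 11, 2, 0]
Visit 15 → queue [5, 4, 12, 9, 8, 17, 13, 11, 2, 0]
Visit 5 → queue [4, 12, 9, 8, 17, 13, 11, 2, 0]
Visit 4 → queue [12, 9, 8, 17, 13, 11, 2, 0]
Visit 12; enqueue 14 → queue [9, 8, 17, 13, 11, 2, 0, 14]
Visit 9 → queue [8, 17, 13, 11, 2, 0, 14]
Visit 8 → queue [17, 13, 11, 2, 0, 14]
Visit 17 → queue [13, 11, 2, 0, 14]
Visit 13 → queue [11, 2, 0, 14]
Visit 11 → queue [2, 0, 14]
Visit 2 → queue [0, 14]
Visit 0 → queue [14]
Visit 14 → queue []

Visit order: 7, 10, 6, 3, 18, 16, 1, 15, 5, 4, 12, 9, 8, 17, 13, 11, 2, 0, 14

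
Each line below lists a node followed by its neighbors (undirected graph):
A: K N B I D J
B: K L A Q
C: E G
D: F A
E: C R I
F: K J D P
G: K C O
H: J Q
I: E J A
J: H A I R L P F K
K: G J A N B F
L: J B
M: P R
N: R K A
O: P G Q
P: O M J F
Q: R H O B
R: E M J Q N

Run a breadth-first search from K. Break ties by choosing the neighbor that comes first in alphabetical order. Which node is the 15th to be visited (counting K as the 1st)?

Visit K; enqueue A, B, F, G, J, N → queue [A, B, F, G, J, N]
Visit A; enqueue D, I → queue [B, F, G, J, N, D, I]
Visit B; enqueue L, Q → queue [F, G, J, N, D, I, L, Q]
Visit F; enqueue P → queue [G, J, N, D, I, L, Q, P]
Visit G; enqueue C, O → queue [J, N, D, I, L, Q, P, C, O]
Visit J; enqueue H, R → queue [N, D, I, L, Q, P, C, O, H, R]
Visit N → queue [D, I, L, Q, P, C, O, H, R]
Visit D → queue [I, L, Q, P, C, O, H, R]
Visit I; enqueue E → queue [L, Q, P, C, O, H, R, E]
Visit L → queue [Q, P, C, O, H, R, E]
Visit Q → queue [P, C, O, H, R, E]
Visit P; enqueue M → queue [C, O, H, R, E, M]
Visit C → queue [O, H, R, E, M]
Visit O → queue [H, R, E, M]
Visit H → queue [R, E, M]
Visit R → queue [E, M]
Visit E → queue [M]
Visit M → queue []

Visit order: K, A, B, F, G, J, N, D, I, L, Q, P, C, O, H, R, E, M

H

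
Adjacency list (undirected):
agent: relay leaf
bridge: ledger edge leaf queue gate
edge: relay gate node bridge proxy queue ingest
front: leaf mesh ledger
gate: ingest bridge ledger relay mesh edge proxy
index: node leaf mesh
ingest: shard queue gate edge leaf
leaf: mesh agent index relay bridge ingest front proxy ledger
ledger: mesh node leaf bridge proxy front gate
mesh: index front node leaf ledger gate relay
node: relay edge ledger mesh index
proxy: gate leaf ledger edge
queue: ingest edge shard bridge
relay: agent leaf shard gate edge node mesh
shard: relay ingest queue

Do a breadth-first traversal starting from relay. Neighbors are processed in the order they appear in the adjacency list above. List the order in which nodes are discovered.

relay → agent → leaf → shard → gate → edge → node → mesh → index → bridge → ingest → front → proxy → ledger → queue

Visit relay; enqueue agent, leaf, shard, gate, edge, node, mesh → queue [agent, leaf, shard, gate, edge, node, mesh]
Visit agent → queue [leaf, shard, gate, edge, node, mesh]
Visit leaf; enqueue index, bridge, ingest, front, proxy, ledger → queue [shard, gate, edge, node, mesh, index, bridge, ingest, front, proxy, ledger]
Visit shard; enqueue queue → queue [gate, edge, node, mesh, index, bridge, ingest, front, proxy, ledger, queue]
Visit gate → queue [edge, node, mesh, index, bridge, ingest, front, proxy, ledger, queue]
Visit edge → queue [node, mesh, index, bridge, ingest, front, proxy, ledger, queue]
Visit node → queue [mesh, index, bridge, ingest, front, proxy, ledger, queue]
Visit mesh → queue [index, bridge, ingest, front, proxy, ledger, queue]
Visit index → queue [bridge, ingest, front, proxy, ledger, queue]
Visit bridge → queue [ingest, front, proxy, ledger, queue]
Visit ingest → queue [front, proxy, ledger, queue]
Visit front → queue [proxy, ledger, queue]
Visit proxy → queue [ledger, queue]
Visit ledger → queue [queue]
Visit queue → queue []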